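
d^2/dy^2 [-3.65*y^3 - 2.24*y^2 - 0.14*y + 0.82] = -21.9*y - 4.48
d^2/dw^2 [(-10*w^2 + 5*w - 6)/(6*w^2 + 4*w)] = 3*(35*w^3 - 54*w^2 - 36*w - 8)/(w^3*(27*w^3 + 54*w^2 + 36*w + 8))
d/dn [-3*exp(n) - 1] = -3*exp(n)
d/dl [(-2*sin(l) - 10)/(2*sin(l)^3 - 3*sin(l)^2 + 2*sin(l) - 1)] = 2*(4*sin(l)^3 + 27*sin(l)^2 - 30*sin(l) + 11)*cos(l)/((sin(l) - 1)^2*(-sin(l) - cos(2*l) + 2)^2)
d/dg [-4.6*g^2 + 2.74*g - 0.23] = 2.74 - 9.2*g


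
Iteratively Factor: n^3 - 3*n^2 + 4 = (n - 2)*(n^2 - n - 2) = (n - 2)*(n + 1)*(n - 2)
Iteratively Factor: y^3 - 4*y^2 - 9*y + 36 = (y + 3)*(y^2 - 7*y + 12) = (y - 3)*(y + 3)*(y - 4)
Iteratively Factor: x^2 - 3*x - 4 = (x + 1)*(x - 4)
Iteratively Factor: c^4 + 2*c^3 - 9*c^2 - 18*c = (c - 3)*(c^3 + 5*c^2 + 6*c) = c*(c - 3)*(c^2 + 5*c + 6) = c*(c - 3)*(c + 2)*(c + 3)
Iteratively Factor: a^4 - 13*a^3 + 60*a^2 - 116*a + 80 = (a - 2)*(a^3 - 11*a^2 + 38*a - 40) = (a - 2)^2*(a^2 - 9*a + 20) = (a - 4)*(a - 2)^2*(a - 5)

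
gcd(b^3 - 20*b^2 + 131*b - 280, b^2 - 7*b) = b - 7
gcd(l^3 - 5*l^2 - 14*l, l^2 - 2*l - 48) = 1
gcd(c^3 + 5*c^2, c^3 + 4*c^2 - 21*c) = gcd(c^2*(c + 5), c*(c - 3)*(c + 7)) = c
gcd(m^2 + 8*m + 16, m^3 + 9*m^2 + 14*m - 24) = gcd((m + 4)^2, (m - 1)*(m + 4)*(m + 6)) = m + 4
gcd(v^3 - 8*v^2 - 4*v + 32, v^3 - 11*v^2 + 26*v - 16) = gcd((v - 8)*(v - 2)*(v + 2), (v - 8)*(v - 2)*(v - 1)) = v^2 - 10*v + 16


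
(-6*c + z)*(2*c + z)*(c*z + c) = -12*c^3*z - 12*c^3 - 4*c^2*z^2 - 4*c^2*z + c*z^3 + c*z^2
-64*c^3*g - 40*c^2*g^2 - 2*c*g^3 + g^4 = g*(-8*c + g)*(2*c + g)*(4*c + g)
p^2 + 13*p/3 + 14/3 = (p + 2)*(p + 7/3)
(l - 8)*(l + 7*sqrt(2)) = l^2 - 8*l + 7*sqrt(2)*l - 56*sqrt(2)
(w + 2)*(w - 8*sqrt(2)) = w^2 - 8*sqrt(2)*w + 2*w - 16*sqrt(2)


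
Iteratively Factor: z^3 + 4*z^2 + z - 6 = (z - 1)*(z^2 + 5*z + 6) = (z - 1)*(z + 2)*(z + 3)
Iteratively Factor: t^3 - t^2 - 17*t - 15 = (t - 5)*(t^2 + 4*t + 3) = (t - 5)*(t + 3)*(t + 1)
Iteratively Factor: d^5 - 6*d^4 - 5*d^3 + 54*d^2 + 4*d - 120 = (d + 2)*(d^4 - 8*d^3 + 11*d^2 + 32*d - 60) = (d - 5)*(d + 2)*(d^3 - 3*d^2 - 4*d + 12) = (d - 5)*(d - 3)*(d + 2)*(d^2 - 4) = (d - 5)*(d - 3)*(d + 2)^2*(d - 2)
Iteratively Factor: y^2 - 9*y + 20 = (y - 4)*(y - 5)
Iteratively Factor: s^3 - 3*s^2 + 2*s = (s - 1)*(s^2 - 2*s) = s*(s - 1)*(s - 2)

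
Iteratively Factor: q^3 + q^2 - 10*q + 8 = (q + 4)*(q^2 - 3*q + 2) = (q - 1)*(q + 4)*(q - 2)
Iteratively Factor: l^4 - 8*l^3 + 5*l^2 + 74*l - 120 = (l - 2)*(l^3 - 6*l^2 - 7*l + 60) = (l - 5)*(l - 2)*(l^2 - l - 12) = (l - 5)*(l - 2)*(l + 3)*(l - 4)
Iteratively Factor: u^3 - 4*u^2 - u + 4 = (u + 1)*(u^2 - 5*u + 4) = (u - 4)*(u + 1)*(u - 1)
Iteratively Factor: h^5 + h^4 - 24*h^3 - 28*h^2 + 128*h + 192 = (h + 2)*(h^4 - h^3 - 22*h^2 + 16*h + 96) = (h - 4)*(h + 2)*(h^3 + 3*h^2 - 10*h - 24) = (h - 4)*(h + 2)*(h + 4)*(h^2 - h - 6) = (h - 4)*(h + 2)^2*(h + 4)*(h - 3)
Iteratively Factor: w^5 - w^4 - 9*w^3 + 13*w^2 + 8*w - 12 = (w + 3)*(w^4 - 4*w^3 + 3*w^2 + 4*w - 4) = (w + 1)*(w + 3)*(w^3 - 5*w^2 + 8*w - 4) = (w - 2)*(w + 1)*(w + 3)*(w^2 - 3*w + 2) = (w - 2)*(w - 1)*(w + 1)*(w + 3)*(w - 2)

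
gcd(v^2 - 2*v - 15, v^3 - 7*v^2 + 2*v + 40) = v - 5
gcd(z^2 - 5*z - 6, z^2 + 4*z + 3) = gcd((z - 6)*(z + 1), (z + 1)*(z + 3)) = z + 1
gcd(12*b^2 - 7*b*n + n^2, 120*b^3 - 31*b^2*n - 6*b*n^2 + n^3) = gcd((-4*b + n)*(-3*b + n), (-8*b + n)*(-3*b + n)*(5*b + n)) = 3*b - n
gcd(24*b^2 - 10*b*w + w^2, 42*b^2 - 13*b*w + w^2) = -6*b + w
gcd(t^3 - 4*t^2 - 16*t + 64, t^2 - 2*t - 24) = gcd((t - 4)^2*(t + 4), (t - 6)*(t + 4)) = t + 4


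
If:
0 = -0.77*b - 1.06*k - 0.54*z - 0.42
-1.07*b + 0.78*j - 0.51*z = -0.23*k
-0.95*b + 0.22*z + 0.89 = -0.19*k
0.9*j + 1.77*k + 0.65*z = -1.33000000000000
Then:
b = 0.55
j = -0.39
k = 0.08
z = -1.72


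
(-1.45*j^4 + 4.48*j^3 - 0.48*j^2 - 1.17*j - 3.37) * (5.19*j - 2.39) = -7.5255*j^5 + 26.7167*j^4 - 13.1984*j^3 - 4.9251*j^2 - 14.694*j + 8.0543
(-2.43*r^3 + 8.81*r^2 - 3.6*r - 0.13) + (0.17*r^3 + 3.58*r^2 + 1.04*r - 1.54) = -2.26*r^3 + 12.39*r^2 - 2.56*r - 1.67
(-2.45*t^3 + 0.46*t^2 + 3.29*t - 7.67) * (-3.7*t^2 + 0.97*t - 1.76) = 9.065*t^5 - 4.0785*t^4 - 7.4148*t^3 + 30.7607*t^2 - 13.2303*t + 13.4992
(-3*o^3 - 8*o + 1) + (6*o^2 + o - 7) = -3*o^3 + 6*o^2 - 7*o - 6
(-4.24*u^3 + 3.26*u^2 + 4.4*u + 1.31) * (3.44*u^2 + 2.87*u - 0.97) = -14.5856*u^5 - 0.954400000000001*u^4 + 28.605*u^3 + 13.9722*u^2 - 0.508299999999999*u - 1.2707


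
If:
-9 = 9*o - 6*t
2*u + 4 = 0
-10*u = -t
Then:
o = -43/3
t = -20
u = -2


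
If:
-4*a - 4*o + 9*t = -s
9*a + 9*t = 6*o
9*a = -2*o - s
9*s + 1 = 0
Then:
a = 0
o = 1/18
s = -1/9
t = 1/27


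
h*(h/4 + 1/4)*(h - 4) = h^3/4 - 3*h^2/4 - h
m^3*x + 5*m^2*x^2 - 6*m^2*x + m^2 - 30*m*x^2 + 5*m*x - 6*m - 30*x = (m - 6)*(m + 5*x)*(m*x + 1)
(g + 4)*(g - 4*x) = g^2 - 4*g*x + 4*g - 16*x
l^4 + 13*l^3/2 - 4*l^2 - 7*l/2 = l*(l - 1)*(l + 1/2)*(l + 7)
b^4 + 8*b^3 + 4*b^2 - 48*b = b*(b - 2)*(b + 4)*(b + 6)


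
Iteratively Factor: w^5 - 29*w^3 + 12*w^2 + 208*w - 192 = (w - 1)*(w^4 + w^3 - 28*w^2 - 16*w + 192) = (w - 3)*(w - 1)*(w^3 + 4*w^2 - 16*w - 64) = (w - 4)*(w - 3)*(w - 1)*(w^2 + 8*w + 16) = (w - 4)*(w - 3)*(w - 1)*(w + 4)*(w + 4)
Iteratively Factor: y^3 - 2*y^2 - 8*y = (y - 4)*(y^2 + 2*y) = (y - 4)*(y + 2)*(y)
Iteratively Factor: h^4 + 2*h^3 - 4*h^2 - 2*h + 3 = (h - 1)*(h^3 + 3*h^2 - h - 3) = (h - 1)*(h + 1)*(h^2 + 2*h - 3) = (h - 1)*(h + 1)*(h + 3)*(h - 1)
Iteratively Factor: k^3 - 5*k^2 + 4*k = (k - 1)*(k^2 - 4*k) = (k - 4)*(k - 1)*(k)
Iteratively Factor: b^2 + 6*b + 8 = (b + 2)*(b + 4)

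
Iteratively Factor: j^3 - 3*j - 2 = (j - 2)*(j^2 + 2*j + 1) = (j - 2)*(j + 1)*(j + 1)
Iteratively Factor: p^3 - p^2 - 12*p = (p + 3)*(p^2 - 4*p) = (p - 4)*(p + 3)*(p)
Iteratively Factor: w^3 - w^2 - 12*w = (w)*(w^2 - w - 12) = w*(w - 4)*(w + 3)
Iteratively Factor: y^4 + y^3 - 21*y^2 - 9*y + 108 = (y + 4)*(y^3 - 3*y^2 - 9*y + 27) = (y - 3)*(y + 4)*(y^2 - 9) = (y - 3)*(y + 3)*(y + 4)*(y - 3)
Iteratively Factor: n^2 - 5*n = (n - 5)*(n)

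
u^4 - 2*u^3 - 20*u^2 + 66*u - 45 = (u - 3)^2*(u - 1)*(u + 5)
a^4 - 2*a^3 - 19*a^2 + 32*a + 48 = (a - 4)*(a - 3)*(a + 1)*(a + 4)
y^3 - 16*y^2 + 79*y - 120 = (y - 8)*(y - 5)*(y - 3)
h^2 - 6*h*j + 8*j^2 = (h - 4*j)*(h - 2*j)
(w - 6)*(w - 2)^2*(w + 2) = w^4 - 8*w^3 + 8*w^2 + 32*w - 48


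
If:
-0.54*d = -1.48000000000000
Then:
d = 2.74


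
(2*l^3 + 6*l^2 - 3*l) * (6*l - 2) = 12*l^4 + 32*l^3 - 30*l^2 + 6*l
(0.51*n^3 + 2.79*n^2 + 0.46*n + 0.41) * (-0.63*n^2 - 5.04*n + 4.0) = -0.3213*n^5 - 4.3281*n^4 - 12.3114*n^3 + 8.5833*n^2 - 0.2264*n + 1.64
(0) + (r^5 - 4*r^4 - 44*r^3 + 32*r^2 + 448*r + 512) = r^5 - 4*r^4 - 44*r^3 + 32*r^2 + 448*r + 512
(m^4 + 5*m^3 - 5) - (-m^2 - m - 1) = m^4 + 5*m^3 + m^2 + m - 4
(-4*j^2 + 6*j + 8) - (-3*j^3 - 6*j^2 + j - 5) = 3*j^3 + 2*j^2 + 5*j + 13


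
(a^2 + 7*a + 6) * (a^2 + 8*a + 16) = a^4 + 15*a^3 + 78*a^2 + 160*a + 96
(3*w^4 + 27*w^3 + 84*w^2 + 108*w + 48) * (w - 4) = 3*w^5 + 15*w^4 - 24*w^3 - 228*w^2 - 384*w - 192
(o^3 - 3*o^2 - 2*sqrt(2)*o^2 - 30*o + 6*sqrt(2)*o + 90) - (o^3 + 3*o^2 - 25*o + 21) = -6*o^2 - 2*sqrt(2)*o^2 - 5*o + 6*sqrt(2)*o + 69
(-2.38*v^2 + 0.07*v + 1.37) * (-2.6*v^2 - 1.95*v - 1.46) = 6.188*v^4 + 4.459*v^3 - 0.2237*v^2 - 2.7737*v - 2.0002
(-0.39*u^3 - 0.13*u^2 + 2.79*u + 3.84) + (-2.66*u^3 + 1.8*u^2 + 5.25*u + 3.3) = -3.05*u^3 + 1.67*u^2 + 8.04*u + 7.14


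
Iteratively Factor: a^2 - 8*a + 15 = (a - 5)*(a - 3)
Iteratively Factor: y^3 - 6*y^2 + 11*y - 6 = (y - 1)*(y^2 - 5*y + 6) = (y - 3)*(y - 1)*(y - 2)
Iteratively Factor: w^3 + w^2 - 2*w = (w + 2)*(w^2 - w) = w*(w + 2)*(w - 1)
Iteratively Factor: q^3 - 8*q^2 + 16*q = (q)*(q^2 - 8*q + 16) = q*(q - 4)*(q - 4)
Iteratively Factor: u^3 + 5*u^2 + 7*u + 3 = (u + 1)*(u^2 + 4*u + 3) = (u + 1)*(u + 3)*(u + 1)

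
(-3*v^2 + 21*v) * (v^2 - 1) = -3*v^4 + 21*v^3 + 3*v^2 - 21*v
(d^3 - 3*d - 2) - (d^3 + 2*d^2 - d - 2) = -2*d^2 - 2*d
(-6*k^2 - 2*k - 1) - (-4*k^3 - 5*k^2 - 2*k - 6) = 4*k^3 - k^2 + 5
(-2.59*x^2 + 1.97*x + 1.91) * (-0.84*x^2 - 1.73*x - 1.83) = 2.1756*x^4 + 2.8259*x^3 - 0.2728*x^2 - 6.9094*x - 3.4953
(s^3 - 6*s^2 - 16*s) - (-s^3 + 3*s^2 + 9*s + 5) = 2*s^3 - 9*s^2 - 25*s - 5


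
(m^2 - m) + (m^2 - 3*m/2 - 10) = 2*m^2 - 5*m/2 - 10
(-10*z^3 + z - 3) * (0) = 0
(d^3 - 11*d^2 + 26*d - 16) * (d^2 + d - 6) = d^5 - 10*d^4 + 9*d^3 + 76*d^2 - 172*d + 96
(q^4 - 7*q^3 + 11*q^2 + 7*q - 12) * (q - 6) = q^5 - 13*q^4 + 53*q^3 - 59*q^2 - 54*q + 72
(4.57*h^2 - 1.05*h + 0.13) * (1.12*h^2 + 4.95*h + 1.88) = 5.1184*h^4 + 21.4455*h^3 + 3.5397*h^2 - 1.3305*h + 0.2444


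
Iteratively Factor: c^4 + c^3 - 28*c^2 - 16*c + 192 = (c - 4)*(c^3 + 5*c^2 - 8*c - 48) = (c - 4)*(c + 4)*(c^2 + c - 12) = (c - 4)*(c - 3)*(c + 4)*(c + 4)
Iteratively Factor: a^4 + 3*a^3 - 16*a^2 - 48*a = (a + 4)*(a^3 - a^2 - 12*a) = (a - 4)*(a + 4)*(a^2 + 3*a) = a*(a - 4)*(a + 4)*(a + 3)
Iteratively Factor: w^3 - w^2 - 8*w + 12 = (w + 3)*(w^2 - 4*w + 4) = (w - 2)*(w + 3)*(w - 2)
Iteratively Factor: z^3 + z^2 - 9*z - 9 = (z + 1)*(z^2 - 9) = (z + 1)*(z + 3)*(z - 3)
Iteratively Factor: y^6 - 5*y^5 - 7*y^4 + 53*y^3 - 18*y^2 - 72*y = (y + 1)*(y^5 - 6*y^4 - y^3 + 54*y^2 - 72*y) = y*(y + 1)*(y^4 - 6*y^3 - y^2 + 54*y - 72) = y*(y - 3)*(y + 1)*(y^3 - 3*y^2 - 10*y + 24) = y*(y - 3)*(y - 2)*(y + 1)*(y^2 - y - 12) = y*(y - 4)*(y - 3)*(y - 2)*(y + 1)*(y + 3)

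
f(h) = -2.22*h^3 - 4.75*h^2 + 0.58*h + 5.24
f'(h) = -6.66*h^2 - 9.5*h + 0.58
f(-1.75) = 1.58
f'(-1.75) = -3.19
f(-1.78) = 1.68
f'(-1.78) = -3.61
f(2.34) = -47.86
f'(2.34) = -58.12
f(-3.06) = 22.60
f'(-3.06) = -32.71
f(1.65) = -16.71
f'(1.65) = -33.23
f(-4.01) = 69.68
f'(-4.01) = -68.42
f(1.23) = -5.36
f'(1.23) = -21.18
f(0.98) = -0.84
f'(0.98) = -15.13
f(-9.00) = 1233.65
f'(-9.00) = -453.38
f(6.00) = -641.80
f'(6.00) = -296.18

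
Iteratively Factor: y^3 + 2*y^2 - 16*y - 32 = (y - 4)*(y^2 + 6*y + 8) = (y - 4)*(y + 4)*(y + 2)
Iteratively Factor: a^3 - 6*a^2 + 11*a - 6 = (a - 3)*(a^2 - 3*a + 2) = (a - 3)*(a - 1)*(a - 2)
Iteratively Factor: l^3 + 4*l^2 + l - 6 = (l + 2)*(l^2 + 2*l - 3) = (l + 2)*(l + 3)*(l - 1)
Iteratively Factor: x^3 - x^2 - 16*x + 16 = (x + 4)*(x^2 - 5*x + 4) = (x - 4)*(x + 4)*(x - 1)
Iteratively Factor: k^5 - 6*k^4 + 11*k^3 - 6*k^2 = (k - 1)*(k^4 - 5*k^3 + 6*k^2) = k*(k - 1)*(k^3 - 5*k^2 + 6*k) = k*(k - 3)*(k - 1)*(k^2 - 2*k) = k*(k - 3)*(k - 2)*(k - 1)*(k)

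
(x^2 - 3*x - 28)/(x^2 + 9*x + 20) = (x - 7)/(x + 5)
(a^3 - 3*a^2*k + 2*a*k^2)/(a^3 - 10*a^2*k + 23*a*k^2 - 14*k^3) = a/(a - 7*k)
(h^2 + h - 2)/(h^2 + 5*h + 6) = (h - 1)/(h + 3)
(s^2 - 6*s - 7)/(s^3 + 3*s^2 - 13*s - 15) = (s - 7)/(s^2 + 2*s - 15)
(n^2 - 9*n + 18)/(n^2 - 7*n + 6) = (n - 3)/(n - 1)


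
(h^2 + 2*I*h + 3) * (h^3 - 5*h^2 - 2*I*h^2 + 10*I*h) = h^5 - 5*h^4 + 7*h^3 - 35*h^2 - 6*I*h^2 + 30*I*h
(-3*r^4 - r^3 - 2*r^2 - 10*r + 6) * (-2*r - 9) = 6*r^5 + 29*r^4 + 13*r^3 + 38*r^2 + 78*r - 54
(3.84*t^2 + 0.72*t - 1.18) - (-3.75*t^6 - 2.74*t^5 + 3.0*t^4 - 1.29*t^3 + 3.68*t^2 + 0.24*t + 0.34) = 3.75*t^6 + 2.74*t^5 - 3.0*t^4 + 1.29*t^3 + 0.16*t^2 + 0.48*t - 1.52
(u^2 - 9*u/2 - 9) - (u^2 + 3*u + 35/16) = -15*u/2 - 179/16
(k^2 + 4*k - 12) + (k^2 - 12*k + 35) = 2*k^2 - 8*k + 23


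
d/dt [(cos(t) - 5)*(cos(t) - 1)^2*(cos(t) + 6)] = (-4*cos(t)^3 + 3*cos(t)^2 + 62*cos(t) - 61)*sin(t)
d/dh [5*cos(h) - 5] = -5*sin(h)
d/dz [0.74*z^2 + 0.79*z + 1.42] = 1.48*z + 0.79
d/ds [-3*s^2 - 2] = -6*s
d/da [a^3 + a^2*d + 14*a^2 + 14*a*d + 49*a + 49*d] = 3*a^2 + 2*a*d + 28*a + 14*d + 49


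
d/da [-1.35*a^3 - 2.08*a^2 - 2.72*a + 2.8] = -4.05*a^2 - 4.16*a - 2.72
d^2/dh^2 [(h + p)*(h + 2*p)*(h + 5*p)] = 6*h + 16*p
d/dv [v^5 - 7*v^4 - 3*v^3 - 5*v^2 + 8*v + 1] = 5*v^4 - 28*v^3 - 9*v^2 - 10*v + 8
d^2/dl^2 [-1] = 0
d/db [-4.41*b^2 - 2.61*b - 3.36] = -8.82*b - 2.61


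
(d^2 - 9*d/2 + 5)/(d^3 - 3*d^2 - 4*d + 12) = (d - 5/2)/(d^2 - d - 6)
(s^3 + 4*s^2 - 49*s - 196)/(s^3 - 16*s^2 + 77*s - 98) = (s^2 + 11*s + 28)/(s^2 - 9*s + 14)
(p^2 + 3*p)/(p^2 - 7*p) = (p + 3)/(p - 7)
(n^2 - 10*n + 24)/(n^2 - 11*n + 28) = (n - 6)/(n - 7)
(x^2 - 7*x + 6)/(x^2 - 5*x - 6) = (x - 1)/(x + 1)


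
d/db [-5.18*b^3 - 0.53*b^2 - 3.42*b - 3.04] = -15.54*b^2 - 1.06*b - 3.42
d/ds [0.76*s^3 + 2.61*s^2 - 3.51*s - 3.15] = 2.28*s^2 + 5.22*s - 3.51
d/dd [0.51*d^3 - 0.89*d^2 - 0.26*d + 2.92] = 1.53*d^2 - 1.78*d - 0.26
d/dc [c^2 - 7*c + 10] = 2*c - 7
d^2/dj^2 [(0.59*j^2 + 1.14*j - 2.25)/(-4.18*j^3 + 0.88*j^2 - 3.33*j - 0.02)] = (-20.617432*j^6 - 119.511216*j^5 + 546.189732*j^4 - 105.219136*j^3 + 199.447644*j^2 - 40.809384*j + 50.130626)/(73.034632*j^9 - 46.127136*j^8 + 184.260252*j^7 - 73.12756*j^6 + 146.349654*j^5 - 27.557904*j^4 + 36.579405*j^3 + 0.664278*j^2 + 0.003996*j + 8.0e-6)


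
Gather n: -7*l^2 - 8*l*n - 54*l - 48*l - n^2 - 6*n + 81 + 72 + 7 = -7*l^2 - 102*l - n^2 + n*(-8*l - 6) + 160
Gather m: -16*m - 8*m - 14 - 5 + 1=-24*m - 18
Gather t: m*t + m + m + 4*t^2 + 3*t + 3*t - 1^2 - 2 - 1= 2*m + 4*t^2 + t*(m + 6) - 4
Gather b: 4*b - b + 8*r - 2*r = 3*b + 6*r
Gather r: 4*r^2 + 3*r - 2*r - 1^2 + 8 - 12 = 4*r^2 + r - 5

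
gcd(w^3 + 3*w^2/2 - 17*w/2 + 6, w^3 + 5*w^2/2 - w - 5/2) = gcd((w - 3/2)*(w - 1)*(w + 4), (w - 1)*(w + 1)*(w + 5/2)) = w - 1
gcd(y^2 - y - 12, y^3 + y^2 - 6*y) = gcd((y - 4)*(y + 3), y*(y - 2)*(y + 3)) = y + 3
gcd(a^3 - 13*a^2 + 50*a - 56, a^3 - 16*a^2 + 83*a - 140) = a^2 - 11*a + 28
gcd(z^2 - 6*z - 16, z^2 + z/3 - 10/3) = z + 2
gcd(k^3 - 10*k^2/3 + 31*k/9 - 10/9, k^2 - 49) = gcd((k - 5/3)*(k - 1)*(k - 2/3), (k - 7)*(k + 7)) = 1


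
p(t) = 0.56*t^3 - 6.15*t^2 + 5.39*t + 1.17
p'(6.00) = -7.93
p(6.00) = -66.93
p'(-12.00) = 394.91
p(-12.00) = -1916.79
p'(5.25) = -12.88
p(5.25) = -59.01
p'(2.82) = -15.94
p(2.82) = -19.98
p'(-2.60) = 48.73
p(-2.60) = -64.26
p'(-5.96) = 138.37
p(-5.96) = -367.97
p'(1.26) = -7.44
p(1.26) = -0.68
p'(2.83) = -15.96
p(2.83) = -20.14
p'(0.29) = 1.96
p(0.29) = 2.23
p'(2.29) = -13.97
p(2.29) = -12.01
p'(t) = 1.68*t^2 - 12.3*t + 5.39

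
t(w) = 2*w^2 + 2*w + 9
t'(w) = 4*w + 2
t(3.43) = 39.39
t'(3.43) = 15.72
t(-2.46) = 16.18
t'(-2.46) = -7.84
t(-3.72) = 29.24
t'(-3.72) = -12.88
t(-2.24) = 14.56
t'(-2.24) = -6.96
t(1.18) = 14.14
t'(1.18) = 6.72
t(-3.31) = 24.29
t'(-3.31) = -11.24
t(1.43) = 15.95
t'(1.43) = 7.72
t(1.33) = 15.20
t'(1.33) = 7.32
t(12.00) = 321.00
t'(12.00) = 50.00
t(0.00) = 9.00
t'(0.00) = 2.00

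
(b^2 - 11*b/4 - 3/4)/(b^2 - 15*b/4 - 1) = (b - 3)/(b - 4)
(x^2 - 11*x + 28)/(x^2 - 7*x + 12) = (x - 7)/(x - 3)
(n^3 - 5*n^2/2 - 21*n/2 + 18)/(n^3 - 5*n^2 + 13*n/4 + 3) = 2*(n + 3)/(2*n + 1)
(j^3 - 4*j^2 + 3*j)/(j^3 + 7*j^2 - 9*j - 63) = j*(j - 1)/(j^2 + 10*j + 21)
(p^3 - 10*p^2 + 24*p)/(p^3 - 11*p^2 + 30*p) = (p - 4)/(p - 5)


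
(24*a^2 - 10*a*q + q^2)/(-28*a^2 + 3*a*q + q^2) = (-6*a + q)/(7*a + q)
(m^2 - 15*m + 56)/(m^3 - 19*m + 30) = (m^2 - 15*m + 56)/(m^3 - 19*m + 30)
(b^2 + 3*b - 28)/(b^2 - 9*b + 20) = (b + 7)/(b - 5)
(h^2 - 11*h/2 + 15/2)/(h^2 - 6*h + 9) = (h - 5/2)/(h - 3)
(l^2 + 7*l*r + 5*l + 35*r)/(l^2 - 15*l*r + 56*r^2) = (l^2 + 7*l*r + 5*l + 35*r)/(l^2 - 15*l*r + 56*r^2)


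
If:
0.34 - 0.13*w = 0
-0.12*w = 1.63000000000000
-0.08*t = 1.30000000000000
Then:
No Solution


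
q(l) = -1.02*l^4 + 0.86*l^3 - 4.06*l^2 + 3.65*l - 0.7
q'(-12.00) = 7522.85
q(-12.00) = -23265.94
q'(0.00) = 3.65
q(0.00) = -0.70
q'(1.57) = -18.53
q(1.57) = -7.85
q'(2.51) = -65.00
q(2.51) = -44.00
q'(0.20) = 2.10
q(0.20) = -0.13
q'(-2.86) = 143.42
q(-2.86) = -132.71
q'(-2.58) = 111.84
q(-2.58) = -97.11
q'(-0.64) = 10.97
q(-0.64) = -5.10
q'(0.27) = 1.57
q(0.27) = 0.00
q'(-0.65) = 11.14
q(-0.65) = -5.21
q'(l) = -4.08*l^3 + 2.58*l^2 - 8.12*l + 3.65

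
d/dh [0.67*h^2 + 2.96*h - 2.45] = 1.34*h + 2.96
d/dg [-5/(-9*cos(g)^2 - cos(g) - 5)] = 5*(18*cos(g) + 1)*sin(g)/(9*cos(g)^2 + cos(g) + 5)^2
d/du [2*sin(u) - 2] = 2*cos(u)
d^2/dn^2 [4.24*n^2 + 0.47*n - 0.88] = 8.48000000000000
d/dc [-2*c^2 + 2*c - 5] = 2 - 4*c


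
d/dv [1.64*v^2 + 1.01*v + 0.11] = 3.28*v + 1.01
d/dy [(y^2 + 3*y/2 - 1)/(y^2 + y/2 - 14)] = 2*(-2*y^2 - 52*y - 41)/(4*y^4 + 4*y^3 - 111*y^2 - 56*y + 784)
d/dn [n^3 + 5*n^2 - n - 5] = 3*n^2 + 10*n - 1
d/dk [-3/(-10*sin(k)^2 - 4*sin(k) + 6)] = -3*(5*sin(k) + 1)*cos(k)/(5*sin(k)^2 + 2*sin(k) - 3)^2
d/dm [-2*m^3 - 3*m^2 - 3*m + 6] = -6*m^2 - 6*m - 3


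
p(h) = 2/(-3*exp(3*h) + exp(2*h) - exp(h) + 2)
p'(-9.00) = 0.00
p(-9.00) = 1.00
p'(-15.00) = 0.00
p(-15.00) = 1.00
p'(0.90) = 0.16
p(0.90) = -0.05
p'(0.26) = 2.03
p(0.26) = -0.48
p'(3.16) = 0.00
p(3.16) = -0.00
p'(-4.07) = 0.01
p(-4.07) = 1.01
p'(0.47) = 0.77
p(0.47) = -0.21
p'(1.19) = 0.06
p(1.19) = -0.02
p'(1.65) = 0.02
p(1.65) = -0.01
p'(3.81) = 0.00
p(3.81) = -0.00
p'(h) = 2*(9*exp(3*h) - 2*exp(2*h) + exp(h))/(-3*exp(3*h) + exp(2*h) - exp(h) + 2)^2 = (18*exp(2*h) - 4*exp(h) + 2)*exp(h)/(3*exp(3*h) - exp(2*h) + exp(h) - 2)^2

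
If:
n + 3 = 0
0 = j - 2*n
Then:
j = -6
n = -3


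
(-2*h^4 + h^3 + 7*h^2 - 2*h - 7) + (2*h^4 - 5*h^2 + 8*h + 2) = h^3 + 2*h^2 + 6*h - 5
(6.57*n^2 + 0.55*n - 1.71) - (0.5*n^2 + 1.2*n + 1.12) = 6.07*n^2 - 0.65*n - 2.83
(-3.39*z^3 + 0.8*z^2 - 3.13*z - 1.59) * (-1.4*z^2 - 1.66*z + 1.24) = 4.746*z^5 + 4.5074*z^4 - 1.1496*z^3 + 8.4138*z^2 - 1.2418*z - 1.9716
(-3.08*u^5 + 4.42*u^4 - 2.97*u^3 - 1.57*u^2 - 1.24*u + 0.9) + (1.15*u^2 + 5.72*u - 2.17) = -3.08*u^5 + 4.42*u^4 - 2.97*u^3 - 0.42*u^2 + 4.48*u - 1.27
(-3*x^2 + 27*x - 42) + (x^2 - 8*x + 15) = -2*x^2 + 19*x - 27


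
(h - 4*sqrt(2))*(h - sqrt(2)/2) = h^2 - 9*sqrt(2)*h/2 + 4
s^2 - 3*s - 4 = (s - 4)*(s + 1)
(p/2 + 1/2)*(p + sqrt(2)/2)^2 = p^3/2 + p^2/2 + sqrt(2)*p^2/2 + p/4 + sqrt(2)*p/2 + 1/4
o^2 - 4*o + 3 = (o - 3)*(o - 1)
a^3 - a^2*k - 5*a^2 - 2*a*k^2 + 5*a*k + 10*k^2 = (a - 5)*(a - 2*k)*(a + k)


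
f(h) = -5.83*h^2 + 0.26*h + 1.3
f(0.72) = -1.54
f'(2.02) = -23.29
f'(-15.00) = 175.16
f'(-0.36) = 4.46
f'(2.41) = -27.84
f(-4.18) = -101.65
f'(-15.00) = 175.16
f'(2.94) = -34.02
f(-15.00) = -1314.35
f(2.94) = -48.33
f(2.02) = -21.96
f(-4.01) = -93.49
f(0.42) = 0.38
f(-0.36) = 0.45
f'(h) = 0.26 - 11.66*h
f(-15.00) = -1314.35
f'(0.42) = -4.64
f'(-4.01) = 47.02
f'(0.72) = -8.14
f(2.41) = -31.93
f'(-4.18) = 49.00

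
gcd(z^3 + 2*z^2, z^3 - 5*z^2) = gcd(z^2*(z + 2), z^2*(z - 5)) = z^2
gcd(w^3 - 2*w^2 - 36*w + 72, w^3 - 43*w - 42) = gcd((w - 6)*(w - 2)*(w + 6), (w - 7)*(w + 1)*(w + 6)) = w + 6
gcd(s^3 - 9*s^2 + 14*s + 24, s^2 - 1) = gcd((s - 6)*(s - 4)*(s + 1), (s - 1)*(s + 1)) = s + 1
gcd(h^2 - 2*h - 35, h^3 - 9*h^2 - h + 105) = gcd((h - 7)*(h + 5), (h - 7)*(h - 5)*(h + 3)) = h - 7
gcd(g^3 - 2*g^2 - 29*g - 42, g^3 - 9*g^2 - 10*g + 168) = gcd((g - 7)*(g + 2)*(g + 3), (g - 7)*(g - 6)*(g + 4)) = g - 7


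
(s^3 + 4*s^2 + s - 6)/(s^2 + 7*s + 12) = (s^2 + s - 2)/(s + 4)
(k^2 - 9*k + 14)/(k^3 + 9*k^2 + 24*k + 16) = (k^2 - 9*k + 14)/(k^3 + 9*k^2 + 24*k + 16)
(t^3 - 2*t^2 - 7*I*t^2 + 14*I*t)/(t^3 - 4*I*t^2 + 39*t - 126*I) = t*(t - 2)/(t^2 + 3*I*t + 18)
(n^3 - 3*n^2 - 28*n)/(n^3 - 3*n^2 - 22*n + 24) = n*(n - 7)/(n^2 - 7*n + 6)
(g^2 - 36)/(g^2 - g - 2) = (36 - g^2)/(-g^2 + g + 2)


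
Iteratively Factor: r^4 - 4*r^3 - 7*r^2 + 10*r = (r + 2)*(r^3 - 6*r^2 + 5*r) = (r - 5)*(r + 2)*(r^2 - r) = (r - 5)*(r - 1)*(r + 2)*(r)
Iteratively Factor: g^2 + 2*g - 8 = (g - 2)*(g + 4)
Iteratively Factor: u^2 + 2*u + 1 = (u + 1)*(u + 1)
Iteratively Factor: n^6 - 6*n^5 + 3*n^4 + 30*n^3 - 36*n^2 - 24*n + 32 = (n + 2)*(n^5 - 8*n^4 + 19*n^3 - 8*n^2 - 20*n + 16) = (n - 2)*(n + 2)*(n^4 - 6*n^3 + 7*n^2 + 6*n - 8) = (n - 2)^2*(n + 2)*(n^3 - 4*n^2 - n + 4) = (n - 4)*(n - 2)^2*(n + 2)*(n^2 - 1) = (n - 4)*(n - 2)^2*(n + 1)*(n + 2)*(n - 1)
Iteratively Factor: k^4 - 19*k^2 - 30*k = (k)*(k^3 - 19*k - 30) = k*(k + 3)*(k^2 - 3*k - 10) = k*(k + 2)*(k + 3)*(k - 5)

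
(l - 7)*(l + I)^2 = l^3 - 7*l^2 + 2*I*l^2 - l - 14*I*l + 7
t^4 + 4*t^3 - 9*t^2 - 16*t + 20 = (t - 2)*(t - 1)*(t + 2)*(t + 5)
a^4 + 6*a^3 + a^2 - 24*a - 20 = (a - 2)*(a + 1)*(a + 2)*(a + 5)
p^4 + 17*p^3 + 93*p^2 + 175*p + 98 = (p + 1)*(p + 2)*(p + 7)^2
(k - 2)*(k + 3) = k^2 + k - 6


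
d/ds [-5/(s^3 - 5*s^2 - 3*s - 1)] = 5*(3*s^2 - 10*s - 3)/(-s^3 + 5*s^2 + 3*s + 1)^2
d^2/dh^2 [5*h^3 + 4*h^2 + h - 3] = 30*h + 8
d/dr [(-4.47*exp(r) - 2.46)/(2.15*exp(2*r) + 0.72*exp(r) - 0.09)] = (9.6105*exp(2*r) + 10.578*exp(r) + 2.1735)*exp(r)/(4.6225*exp(4*r) + 3.096*exp(3*r) + 0.1314*exp(2*r) - 0.1296*exp(r) + 0.0081)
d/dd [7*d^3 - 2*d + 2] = 21*d^2 - 2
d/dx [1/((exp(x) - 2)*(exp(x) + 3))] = (-2*exp(x) - 1)*exp(x)/(exp(4*x) + 2*exp(3*x) - 11*exp(2*x) - 12*exp(x) + 36)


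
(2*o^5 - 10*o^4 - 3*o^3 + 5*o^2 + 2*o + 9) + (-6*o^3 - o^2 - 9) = 2*o^5 - 10*o^4 - 9*o^3 + 4*o^2 + 2*o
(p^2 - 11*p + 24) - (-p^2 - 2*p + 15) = 2*p^2 - 9*p + 9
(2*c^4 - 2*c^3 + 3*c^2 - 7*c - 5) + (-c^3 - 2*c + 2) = 2*c^4 - 3*c^3 + 3*c^2 - 9*c - 3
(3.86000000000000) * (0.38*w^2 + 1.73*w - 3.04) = 1.4668*w^2 + 6.6778*w - 11.7344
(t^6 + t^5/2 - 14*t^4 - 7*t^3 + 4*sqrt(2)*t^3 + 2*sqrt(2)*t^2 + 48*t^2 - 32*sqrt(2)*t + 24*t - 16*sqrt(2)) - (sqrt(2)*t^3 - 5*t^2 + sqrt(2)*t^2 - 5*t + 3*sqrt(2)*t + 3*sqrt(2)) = t^6 + t^5/2 - 14*t^4 - 7*t^3 + 3*sqrt(2)*t^3 + sqrt(2)*t^2 + 53*t^2 - 35*sqrt(2)*t + 29*t - 19*sqrt(2)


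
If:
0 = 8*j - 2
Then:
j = 1/4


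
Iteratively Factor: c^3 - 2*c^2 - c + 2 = (c + 1)*(c^2 - 3*c + 2) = (c - 1)*(c + 1)*(c - 2)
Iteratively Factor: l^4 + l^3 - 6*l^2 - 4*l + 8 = (l + 2)*(l^3 - l^2 - 4*l + 4) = (l - 2)*(l + 2)*(l^2 + l - 2) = (l - 2)*(l - 1)*(l + 2)*(l + 2)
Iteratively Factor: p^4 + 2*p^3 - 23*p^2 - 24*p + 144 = (p + 4)*(p^3 - 2*p^2 - 15*p + 36) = (p - 3)*(p + 4)*(p^2 + p - 12) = (p - 3)*(p + 4)^2*(p - 3)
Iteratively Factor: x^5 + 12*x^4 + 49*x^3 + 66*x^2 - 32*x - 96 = (x + 4)*(x^4 + 8*x^3 + 17*x^2 - 2*x - 24) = (x - 1)*(x + 4)*(x^3 + 9*x^2 + 26*x + 24) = (x - 1)*(x + 4)^2*(x^2 + 5*x + 6) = (x - 1)*(x + 2)*(x + 4)^2*(x + 3)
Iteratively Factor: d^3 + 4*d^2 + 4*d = (d + 2)*(d^2 + 2*d) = (d + 2)^2*(d)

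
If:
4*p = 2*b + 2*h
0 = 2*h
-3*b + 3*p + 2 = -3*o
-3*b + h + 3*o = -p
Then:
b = -2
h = 0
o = -5/3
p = -1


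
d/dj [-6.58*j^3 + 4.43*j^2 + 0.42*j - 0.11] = -19.74*j^2 + 8.86*j + 0.42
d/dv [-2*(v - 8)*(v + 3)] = 10 - 4*v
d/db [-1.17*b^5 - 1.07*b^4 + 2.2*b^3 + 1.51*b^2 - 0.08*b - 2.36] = -5.85*b^4 - 4.28*b^3 + 6.6*b^2 + 3.02*b - 0.08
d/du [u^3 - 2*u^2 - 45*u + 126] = 3*u^2 - 4*u - 45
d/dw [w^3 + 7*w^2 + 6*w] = 3*w^2 + 14*w + 6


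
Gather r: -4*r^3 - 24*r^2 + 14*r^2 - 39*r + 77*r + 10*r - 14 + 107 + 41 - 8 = -4*r^3 - 10*r^2 + 48*r + 126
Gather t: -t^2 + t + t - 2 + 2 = -t^2 + 2*t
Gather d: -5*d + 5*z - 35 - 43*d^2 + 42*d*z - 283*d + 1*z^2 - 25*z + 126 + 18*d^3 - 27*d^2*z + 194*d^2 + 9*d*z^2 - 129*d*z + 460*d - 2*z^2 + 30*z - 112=18*d^3 + d^2*(151 - 27*z) + d*(9*z^2 - 87*z + 172) - z^2 + 10*z - 21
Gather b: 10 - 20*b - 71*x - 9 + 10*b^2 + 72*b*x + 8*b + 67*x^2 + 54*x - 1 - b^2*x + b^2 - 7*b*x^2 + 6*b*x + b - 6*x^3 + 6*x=b^2*(11 - x) + b*(-7*x^2 + 78*x - 11) - 6*x^3 + 67*x^2 - 11*x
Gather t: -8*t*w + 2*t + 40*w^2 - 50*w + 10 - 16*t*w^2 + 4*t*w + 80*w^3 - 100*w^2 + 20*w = t*(-16*w^2 - 4*w + 2) + 80*w^3 - 60*w^2 - 30*w + 10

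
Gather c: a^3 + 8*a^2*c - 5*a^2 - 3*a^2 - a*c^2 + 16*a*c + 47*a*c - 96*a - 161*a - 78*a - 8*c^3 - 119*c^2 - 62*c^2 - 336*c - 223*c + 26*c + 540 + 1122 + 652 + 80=a^3 - 8*a^2 - 335*a - 8*c^3 + c^2*(-a - 181) + c*(8*a^2 + 63*a - 533) + 2394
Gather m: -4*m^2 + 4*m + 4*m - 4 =-4*m^2 + 8*m - 4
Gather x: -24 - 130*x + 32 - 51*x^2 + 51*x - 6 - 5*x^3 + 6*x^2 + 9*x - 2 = -5*x^3 - 45*x^2 - 70*x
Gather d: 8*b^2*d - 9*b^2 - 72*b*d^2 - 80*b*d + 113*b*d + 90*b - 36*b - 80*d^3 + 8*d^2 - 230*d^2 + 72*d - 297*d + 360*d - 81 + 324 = -9*b^2 + 54*b - 80*d^3 + d^2*(-72*b - 222) + d*(8*b^2 + 33*b + 135) + 243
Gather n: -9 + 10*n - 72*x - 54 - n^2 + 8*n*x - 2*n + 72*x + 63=-n^2 + n*(8*x + 8)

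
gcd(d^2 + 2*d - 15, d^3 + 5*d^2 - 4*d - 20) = d + 5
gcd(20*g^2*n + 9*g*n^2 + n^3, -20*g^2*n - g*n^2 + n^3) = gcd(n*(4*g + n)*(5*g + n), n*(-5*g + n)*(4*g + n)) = 4*g*n + n^2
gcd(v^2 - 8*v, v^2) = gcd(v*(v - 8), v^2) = v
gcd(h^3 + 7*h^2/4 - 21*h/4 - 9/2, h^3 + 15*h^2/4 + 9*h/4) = h^2 + 15*h/4 + 9/4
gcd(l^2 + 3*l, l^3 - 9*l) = l^2 + 3*l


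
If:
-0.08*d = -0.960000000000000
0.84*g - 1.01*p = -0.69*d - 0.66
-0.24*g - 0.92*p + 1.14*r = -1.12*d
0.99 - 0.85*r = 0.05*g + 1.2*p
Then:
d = 12.00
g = -3.16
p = 6.22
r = -7.43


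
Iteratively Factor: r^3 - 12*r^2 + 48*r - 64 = (r - 4)*(r^2 - 8*r + 16) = (r - 4)^2*(r - 4)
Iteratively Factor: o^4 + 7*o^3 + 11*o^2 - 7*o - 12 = (o + 1)*(o^3 + 6*o^2 + 5*o - 12) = (o - 1)*(o + 1)*(o^2 + 7*o + 12) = (o - 1)*(o + 1)*(o + 3)*(o + 4)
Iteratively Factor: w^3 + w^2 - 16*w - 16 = (w + 4)*(w^2 - 3*w - 4) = (w - 4)*(w + 4)*(w + 1)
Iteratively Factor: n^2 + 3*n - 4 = (n - 1)*(n + 4)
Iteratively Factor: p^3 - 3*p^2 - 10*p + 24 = (p - 4)*(p^2 + p - 6) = (p - 4)*(p + 3)*(p - 2)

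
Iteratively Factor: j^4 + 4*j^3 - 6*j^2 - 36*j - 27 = (j + 3)*(j^3 + j^2 - 9*j - 9) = (j + 3)^2*(j^2 - 2*j - 3) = (j - 3)*(j + 3)^2*(j + 1)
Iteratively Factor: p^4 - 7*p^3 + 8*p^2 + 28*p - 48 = (p - 2)*(p^3 - 5*p^2 - 2*p + 24) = (p - 4)*(p - 2)*(p^2 - p - 6) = (p - 4)*(p - 3)*(p - 2)*(p + 2)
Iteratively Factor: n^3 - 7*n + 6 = (n - 2)*(n^2 + 2*n - 3) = (n - 2)*(n + 3)*(n - 1)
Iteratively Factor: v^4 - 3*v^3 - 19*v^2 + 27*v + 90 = (v - 5)*(v^3 + 2*v^2 - 9*v - 18) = (v - 5)*(v + 2)*(v^2 - 9) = (v - 5)*(v - 3)*(v + 2)*(v + 3)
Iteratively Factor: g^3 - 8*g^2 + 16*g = (g - 4)*(g^2 - 4*g) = (g - 4)^2*(g)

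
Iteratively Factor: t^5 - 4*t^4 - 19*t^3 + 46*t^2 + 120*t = (t + 2)*(t^4 - 6*t^3 - 7*t^2 + 60*t) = (t + 2)*(t + 3)*(t^3 - 9*t^2 + 20*t) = t*(t + 2)*(t + 3)*(t^2 - 9*t + 20) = t*(t - 4)*(t + 2)*(t + 3)*(t - 5)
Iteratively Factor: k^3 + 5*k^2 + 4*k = (k + 4)*(k^2 + k) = k*(k + 4)*(k + 1)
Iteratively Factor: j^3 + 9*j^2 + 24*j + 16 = (j + 4)*(j^2 + 5*j + 4) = (j + 4)^2*(j + 1)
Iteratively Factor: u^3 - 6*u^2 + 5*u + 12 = (u - 3)*(u^2 - 3*u - 4) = (u - 3)*(u + 1)*(u - 4)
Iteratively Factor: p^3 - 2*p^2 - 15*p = (p + 3)*(p^2 - 5*p) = (p - 5)*(p + 3)*(p)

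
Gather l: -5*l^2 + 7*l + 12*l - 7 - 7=-5*l^2 + 19*l - 14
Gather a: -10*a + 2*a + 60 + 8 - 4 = 64 - 8*a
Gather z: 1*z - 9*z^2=-9*z^2 + z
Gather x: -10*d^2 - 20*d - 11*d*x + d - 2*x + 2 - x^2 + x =-10*d^2 - 19*d - x^2 + x*(-11*d - 1) + 2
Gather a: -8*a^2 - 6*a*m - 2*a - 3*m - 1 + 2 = -8*a^2 + a*(-6*m - 2) - 3*m + 1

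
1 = 1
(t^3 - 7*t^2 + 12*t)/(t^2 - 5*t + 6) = t*(t - 4)/(t - 2)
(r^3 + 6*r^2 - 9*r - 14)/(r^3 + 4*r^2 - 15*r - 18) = (r^2 + 5*r - 14)/(r^2 + 3*r - 18)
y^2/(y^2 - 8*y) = y/(y - 8)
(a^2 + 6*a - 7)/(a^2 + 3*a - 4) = (a + 7)/(a + 4)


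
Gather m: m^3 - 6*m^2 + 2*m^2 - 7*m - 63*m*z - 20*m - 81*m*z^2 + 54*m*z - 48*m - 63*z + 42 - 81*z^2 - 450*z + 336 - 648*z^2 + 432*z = m^3 - 4*m^2 + m*(-81*z^2 - 9*z - 75) - 729*z^2 - 81*z + 378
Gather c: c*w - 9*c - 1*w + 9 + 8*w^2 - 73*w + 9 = c*(w - 9) + 8*w^2 - 74*w + 18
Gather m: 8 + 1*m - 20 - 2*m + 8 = -m - 4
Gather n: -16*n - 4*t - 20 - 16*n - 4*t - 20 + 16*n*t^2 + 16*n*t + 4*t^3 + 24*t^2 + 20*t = n*(16*t^2 + 16*t - 32) + 4*t^3 + 24*t^2 + 12*t - 40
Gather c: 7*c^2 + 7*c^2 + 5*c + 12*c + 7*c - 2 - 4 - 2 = 14*c^2 + 24*c - 8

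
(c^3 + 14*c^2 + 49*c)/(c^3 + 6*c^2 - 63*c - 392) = c/(c - 8)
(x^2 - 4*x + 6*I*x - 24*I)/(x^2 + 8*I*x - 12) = (x - 4)/(x + 2*I)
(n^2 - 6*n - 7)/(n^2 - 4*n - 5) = (n - 7)/(n - 5)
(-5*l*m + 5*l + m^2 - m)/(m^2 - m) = (-5*l + m)/m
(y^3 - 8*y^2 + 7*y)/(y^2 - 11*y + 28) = y*(y - 1)/(y - 4)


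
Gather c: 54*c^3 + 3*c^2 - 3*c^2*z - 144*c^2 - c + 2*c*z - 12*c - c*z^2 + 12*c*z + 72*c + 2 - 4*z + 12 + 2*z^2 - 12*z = 54*c^3 + c^2*(-3*z - 141) + c*(-z^2 + 14*z + 59) + 2*z^2 - 16*z + 14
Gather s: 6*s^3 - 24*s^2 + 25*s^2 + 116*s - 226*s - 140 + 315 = 6*s^3 + s^2 - 110*s + 175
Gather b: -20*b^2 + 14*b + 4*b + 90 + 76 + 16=-20*b^2 + 18*b + 182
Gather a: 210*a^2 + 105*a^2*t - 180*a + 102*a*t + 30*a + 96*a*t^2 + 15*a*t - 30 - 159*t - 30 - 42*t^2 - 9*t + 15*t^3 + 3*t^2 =a^2*(105*t + 210) + a*(96*t^2 + 117*t - 150) + 15*t^3 - 39*t^2 - 168*t - 60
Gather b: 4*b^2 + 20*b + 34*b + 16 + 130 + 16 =4*b^2 + 54*b + 162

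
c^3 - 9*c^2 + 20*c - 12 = (c - 6)*(c - 2)*(c - 1)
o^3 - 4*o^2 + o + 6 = (o - 3)*(o - 2)*(o + 1)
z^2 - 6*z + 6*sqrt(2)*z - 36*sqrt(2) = (z - 6)*(z + 6*sqrt(2))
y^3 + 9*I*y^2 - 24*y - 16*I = (y + I)*(y + 4*I)^2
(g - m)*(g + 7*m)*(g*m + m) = g^3*m + 6*g^2*m^2 + g^2*m - 7*g*m^3 + 6*g*m^2 - 7*m^3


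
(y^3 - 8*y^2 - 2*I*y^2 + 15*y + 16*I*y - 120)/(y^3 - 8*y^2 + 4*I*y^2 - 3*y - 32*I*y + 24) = (y - 5*I)/(y + I)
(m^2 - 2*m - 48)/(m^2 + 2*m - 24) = (m - 8)/(m - 4)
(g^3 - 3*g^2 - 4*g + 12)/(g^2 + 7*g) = (g^3 - 3*g^2 - 4*g + 12)/(g*(g + 7))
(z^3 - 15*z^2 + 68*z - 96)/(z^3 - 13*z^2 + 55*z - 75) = (z^2 - 12*z + 32)/(z^2 - 10*z + 25)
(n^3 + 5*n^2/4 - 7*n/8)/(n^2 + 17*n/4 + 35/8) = n*(2*n - 1)/(2*n + 5)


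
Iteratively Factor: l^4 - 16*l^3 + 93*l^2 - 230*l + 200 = (l - 5)*(l^3 - 11*l^2 + 38*l - 40) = (l - 5)^2*(l^2 - 6*l + 8) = (l - 5)^2*(l - 2)*(l - 4)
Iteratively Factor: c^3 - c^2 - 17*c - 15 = (c + 1)*(c^2 - 2*c - 15) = (c - 5)*(c + 1)*(c + 3)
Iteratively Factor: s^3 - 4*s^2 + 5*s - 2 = (s - 1)*(s^2 - 3*s + 2) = (s - 1)^2*(s - 2)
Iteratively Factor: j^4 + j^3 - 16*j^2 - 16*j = (j + 4)*(j^3 - 3*j^2 - 4*j) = j*(j + 4)*(j^2 - 3*j - 4) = j*(j - 4)*(j + 4)*(j + 1)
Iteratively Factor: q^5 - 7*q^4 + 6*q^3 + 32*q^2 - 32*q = (q)*(q^4 - 7*q^3 + 6*q^2 + 32*q - 32) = q*(q - 1)*(q^3 - 6*q^2 + 32) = q*(q - 4)*(q - 1)*(q^2 - 2*q - 8) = q*(q - 4)^2*(q - 1)*(q + 2)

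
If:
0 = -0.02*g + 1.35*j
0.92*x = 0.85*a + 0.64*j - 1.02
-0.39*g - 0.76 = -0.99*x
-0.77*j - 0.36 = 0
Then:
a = -11.07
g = -31.56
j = -0.47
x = -11.66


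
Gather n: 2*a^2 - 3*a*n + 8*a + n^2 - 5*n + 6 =2*a^2 + 8*a + n^2 + n*(-3*a - 5) + 6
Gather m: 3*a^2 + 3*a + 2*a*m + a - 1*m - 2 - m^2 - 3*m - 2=3*a^2 + 4*a - m^2 + m*(2*a - 4) - 4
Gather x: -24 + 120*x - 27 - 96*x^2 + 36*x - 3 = -96*x^2 + 156*x - 54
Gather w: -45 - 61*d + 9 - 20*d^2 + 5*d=-20*d^2 - 56*d - 36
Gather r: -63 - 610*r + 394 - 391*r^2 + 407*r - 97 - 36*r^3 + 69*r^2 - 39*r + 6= -36*r^3 - 322*r^2 - 242*r + 240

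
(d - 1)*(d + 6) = d^2 + 5*d - 6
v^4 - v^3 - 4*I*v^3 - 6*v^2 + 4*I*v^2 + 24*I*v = v*(v - 3)*(v + 2)*(v - 4*I)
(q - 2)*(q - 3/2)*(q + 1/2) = q^3 - 3*q^2 + 5*q/4 + 3/2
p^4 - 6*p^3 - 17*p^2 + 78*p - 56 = (p - 7)*(p - 2)*(p - 1)*(p + 4)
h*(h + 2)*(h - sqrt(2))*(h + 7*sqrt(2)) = h^4 + 2*h^3 + 6*sqrt(2)*h^3 - 14*h^2 + 12*sqrt(2)*h^2 - 28*h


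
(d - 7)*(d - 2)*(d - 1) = d^3 - 10*d^2 + 23*d - 14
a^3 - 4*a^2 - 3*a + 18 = (a - 3)^2*(a + 2)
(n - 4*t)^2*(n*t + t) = n^3*t - 8*n^2*t^2 + n^2*t + 16*n*t^3 - 8*n*t^2 + 16*t^3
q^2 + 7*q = q*(q + 7)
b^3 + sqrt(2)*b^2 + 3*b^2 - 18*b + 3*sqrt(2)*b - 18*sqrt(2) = (b - 3)*(b + 6)*(b + sqrt(2))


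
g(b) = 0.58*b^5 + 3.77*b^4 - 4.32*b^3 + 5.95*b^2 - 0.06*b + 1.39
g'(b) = 2.9*b^4 + 15.08*b^3 - 12.96*b^2 + 11.9*b - 0.06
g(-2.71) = 249.79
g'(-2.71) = -271.20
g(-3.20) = 404.77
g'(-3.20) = -360.90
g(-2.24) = 142.14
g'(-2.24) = -188.22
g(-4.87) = 1173.54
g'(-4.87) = -475.92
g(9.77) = 82519.30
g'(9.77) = 39365.00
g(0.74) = 4.11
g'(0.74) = 8.63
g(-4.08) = 783.02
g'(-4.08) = -484.94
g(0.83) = 4.99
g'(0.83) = 10.89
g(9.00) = 56316.91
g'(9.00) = 29077.50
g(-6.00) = 1524.91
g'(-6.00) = -36.90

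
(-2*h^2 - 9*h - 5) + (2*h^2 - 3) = -9*h - 8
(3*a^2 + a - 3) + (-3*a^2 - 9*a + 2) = -8*a - 1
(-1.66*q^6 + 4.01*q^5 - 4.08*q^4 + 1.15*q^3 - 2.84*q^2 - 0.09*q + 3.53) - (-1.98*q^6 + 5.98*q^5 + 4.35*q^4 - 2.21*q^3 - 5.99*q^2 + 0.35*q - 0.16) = 0.32*q^6 - 1.97*q^5 - 8.43*q^4 + 3.36*q^3 + 3.15*q^2 - 0.44*q + 3.69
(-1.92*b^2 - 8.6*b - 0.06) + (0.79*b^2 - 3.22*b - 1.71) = -1.13*b^2 - 11.82*b - 1.77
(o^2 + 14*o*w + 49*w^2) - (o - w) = o^2 + 14*o*w - o + 49*w^2 + w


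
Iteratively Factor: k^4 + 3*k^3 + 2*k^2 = (k + 2)*(k^3 + k^2) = (k + 1)*(k + 2)*(k^2) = k*(k + 1)*(k + 2)*(k)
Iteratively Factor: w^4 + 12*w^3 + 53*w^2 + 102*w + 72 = (w + 3)*(w^3 + 9*w^2 + 26*w + 24) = (w + 3)^2*(w^2 + 6*w + 8) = (w + 2)*(w + 3)^2*(w + 4)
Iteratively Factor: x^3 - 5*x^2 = (x - 5)*(x^2) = x*(x - 5)*(x)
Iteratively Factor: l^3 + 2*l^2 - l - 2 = (l - 1)*(l^2 + 3*l + 2) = (l - 1)*(l + 1)*(l + 2)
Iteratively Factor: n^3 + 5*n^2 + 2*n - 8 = (n + 2)*(n^2 + 3*n - 4) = (n - 1)*(n + 2)*(n + 4)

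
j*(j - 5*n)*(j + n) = j^3 - 4*j^2*n - 5*j*n^2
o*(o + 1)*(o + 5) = o^3 + 6*o^2 + 5*o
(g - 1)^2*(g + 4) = g^3 + 2*g^2 - 7*g + 4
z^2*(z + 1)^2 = z^4 + 2*z^3 + z^2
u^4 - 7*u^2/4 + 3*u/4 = u*(u - 1)*(u - 1/2)*(u + 3/2)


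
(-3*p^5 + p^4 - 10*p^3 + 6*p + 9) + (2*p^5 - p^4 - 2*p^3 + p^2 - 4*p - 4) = -p^5 - 12*p^3 + p^2 + 2*p + 5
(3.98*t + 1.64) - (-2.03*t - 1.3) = 6.01*t + 2.94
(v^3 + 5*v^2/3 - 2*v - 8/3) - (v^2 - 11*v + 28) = v^3 + 2*v^2/3 + 9*v - 92/3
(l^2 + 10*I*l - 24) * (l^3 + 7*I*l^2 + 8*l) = l^5 + 17*I*l^4 - 86*l^3 - 88*I*l^2 - 192*l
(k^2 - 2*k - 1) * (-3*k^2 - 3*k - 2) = -3*k^4 + 3*k^3 + 7*k^2 + 7*k + 2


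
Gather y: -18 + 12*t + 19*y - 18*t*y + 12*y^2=12*t + 12*y^2 + y*(19 - 18*t) - 18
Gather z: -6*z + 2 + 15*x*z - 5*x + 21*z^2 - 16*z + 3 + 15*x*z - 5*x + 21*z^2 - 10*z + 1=-10*x + 42*z^2 + z*(30*x - 32) + 6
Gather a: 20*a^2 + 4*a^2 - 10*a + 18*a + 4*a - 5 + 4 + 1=24*a^2 + 12*a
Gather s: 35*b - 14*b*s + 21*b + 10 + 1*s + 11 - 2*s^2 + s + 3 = 56*b - 2*s^2 + s*(2 - 14*b) + 24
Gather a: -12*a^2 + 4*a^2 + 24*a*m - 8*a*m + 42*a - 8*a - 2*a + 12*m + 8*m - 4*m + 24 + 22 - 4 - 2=-8*a^2 + a*(16*m + 32) + 16*m + 40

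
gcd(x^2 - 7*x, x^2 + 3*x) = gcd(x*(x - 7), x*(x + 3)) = x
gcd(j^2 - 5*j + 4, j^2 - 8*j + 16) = j - 4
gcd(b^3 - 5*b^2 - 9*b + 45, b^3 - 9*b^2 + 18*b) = b - 3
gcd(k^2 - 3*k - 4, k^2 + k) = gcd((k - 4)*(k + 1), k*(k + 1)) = k + 1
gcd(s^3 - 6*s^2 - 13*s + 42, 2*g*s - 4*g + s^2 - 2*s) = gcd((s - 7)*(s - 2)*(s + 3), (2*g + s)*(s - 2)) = s - 2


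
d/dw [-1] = 0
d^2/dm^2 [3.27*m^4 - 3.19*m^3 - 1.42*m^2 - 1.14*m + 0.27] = 39.24*m^2 - 19.14*m - 2.84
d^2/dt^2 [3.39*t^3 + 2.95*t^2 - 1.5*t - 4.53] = 20.34*t + 5.9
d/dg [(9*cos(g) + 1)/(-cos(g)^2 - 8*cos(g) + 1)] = (9*sin(g)^2 - 2*cos(g) - 26)*sin(g)/(-sin(g)^2 + 8*cos(g))^2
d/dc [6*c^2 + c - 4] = 12*c + 1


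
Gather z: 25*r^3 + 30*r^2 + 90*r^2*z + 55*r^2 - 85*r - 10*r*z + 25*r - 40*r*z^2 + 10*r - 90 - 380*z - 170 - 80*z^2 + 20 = 25*r^3 + 85*r^2 - 50*r + z^2*(-40*r - 80) + z*(90*r^2 - 10*r - 380) - 240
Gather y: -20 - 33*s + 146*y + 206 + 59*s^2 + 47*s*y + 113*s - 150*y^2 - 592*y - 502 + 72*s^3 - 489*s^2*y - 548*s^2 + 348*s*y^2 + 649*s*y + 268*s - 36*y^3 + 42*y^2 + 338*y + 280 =72*s^3 - 489*s^2 + 348*s - 36*y^3 + y^2*(348*s - 108) + y*(-489*s^2 + 696*s - 108) - 36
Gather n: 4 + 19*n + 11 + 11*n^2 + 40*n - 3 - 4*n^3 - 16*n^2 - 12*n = -4*n^3 - 5*n^2 + 47*n + 12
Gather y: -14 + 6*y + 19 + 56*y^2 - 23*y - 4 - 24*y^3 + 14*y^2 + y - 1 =-24*y^3 + 70*y^2 - 16*y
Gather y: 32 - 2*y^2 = 32 - 2*y^2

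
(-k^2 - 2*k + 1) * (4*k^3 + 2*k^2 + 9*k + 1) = -4*k^5 - 10*k^4 - 9*k^3 - 17*k^2 + 7*k + 1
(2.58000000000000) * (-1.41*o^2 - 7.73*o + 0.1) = -3.6378*o^2 - 19.9434*o + 0.258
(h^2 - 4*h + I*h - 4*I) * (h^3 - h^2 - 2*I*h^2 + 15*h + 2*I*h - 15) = h^5 - 5*h^4 - I*h^4 + 21*h^3 + 5*I*h^3 - 85*h^2 + 11*I*h^2 + 68*h - 75*I*h + 60*I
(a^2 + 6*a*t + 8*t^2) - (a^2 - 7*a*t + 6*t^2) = 13*a*t + 2*t^2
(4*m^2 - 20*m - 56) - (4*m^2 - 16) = -20*m - 40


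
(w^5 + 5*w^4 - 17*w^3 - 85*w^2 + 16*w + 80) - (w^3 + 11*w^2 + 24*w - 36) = w^5 + 5*w^4 - 18*w^3 - 96*w^2 - 8*w + 116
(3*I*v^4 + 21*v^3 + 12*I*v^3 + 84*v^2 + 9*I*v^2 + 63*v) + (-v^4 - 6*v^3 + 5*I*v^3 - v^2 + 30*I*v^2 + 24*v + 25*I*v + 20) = -v^4 + 3*I*v^4 + 15*v^3 + 17*I*v^3 + 83*v^2 + 39*I*v^2 + 87*v + 25*I*v + 20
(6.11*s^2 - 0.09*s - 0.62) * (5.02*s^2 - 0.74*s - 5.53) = 30.6722*s^4 - 4.9732*s^3 - 36.8341*s^2 + 0.9565*s + 3.4286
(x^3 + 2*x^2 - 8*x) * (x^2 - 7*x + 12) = x^5 - 5*x^4 - 10*x^3 + 80*x^2 - 96*x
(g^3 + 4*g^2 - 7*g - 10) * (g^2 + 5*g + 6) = g^5 + 9*g^4 + 19*g^3 - 21*g^2 - 92*g - 60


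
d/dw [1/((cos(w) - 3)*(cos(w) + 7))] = 2*(cos(w) + 2)*sin(w)/((cos(w) - 3)^2*(cos(w) + 7)^2)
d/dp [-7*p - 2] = -7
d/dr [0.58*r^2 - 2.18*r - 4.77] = 1.16*r - 2.18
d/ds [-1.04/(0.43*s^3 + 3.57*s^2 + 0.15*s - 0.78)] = (1.3416*s^2 + 7.4256*s + 0.156)/(0.43*s^3 + 3.57*s^2 + 0.15*s - 0.78)^2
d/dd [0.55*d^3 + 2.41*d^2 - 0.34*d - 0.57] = 1.65*d^2 + 4.82*d - 0.34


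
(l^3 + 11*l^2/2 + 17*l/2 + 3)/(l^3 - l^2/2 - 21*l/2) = (2*l^2 + 5*l + 2)/(l*(2*l - 7))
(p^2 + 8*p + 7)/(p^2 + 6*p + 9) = (p^2 + 8*p + 7)/(p^2 + 6*p + 9)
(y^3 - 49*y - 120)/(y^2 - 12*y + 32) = (y^2 + 8*y + 15)/(y - 4)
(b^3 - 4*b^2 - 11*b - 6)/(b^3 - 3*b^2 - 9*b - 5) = (b - 6)/(b - 5)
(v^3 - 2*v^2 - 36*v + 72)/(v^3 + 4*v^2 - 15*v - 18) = (v^2 - 8*v + 12)/(v^2 - 2*v - 3)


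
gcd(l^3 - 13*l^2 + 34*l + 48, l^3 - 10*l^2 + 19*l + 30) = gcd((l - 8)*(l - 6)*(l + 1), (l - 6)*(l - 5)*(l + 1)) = l^2 - 5*l - 6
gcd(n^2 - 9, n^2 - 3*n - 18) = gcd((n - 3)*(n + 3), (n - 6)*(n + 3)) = n + 3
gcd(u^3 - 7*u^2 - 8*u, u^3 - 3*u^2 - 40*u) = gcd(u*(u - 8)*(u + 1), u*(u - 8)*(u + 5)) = u^2 - 8*u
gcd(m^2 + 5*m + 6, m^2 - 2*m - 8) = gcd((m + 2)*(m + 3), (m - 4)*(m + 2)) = m + 2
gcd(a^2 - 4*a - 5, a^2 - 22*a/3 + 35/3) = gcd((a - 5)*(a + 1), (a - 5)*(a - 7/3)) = a - 5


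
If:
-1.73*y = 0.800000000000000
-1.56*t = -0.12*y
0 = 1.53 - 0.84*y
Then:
No Solution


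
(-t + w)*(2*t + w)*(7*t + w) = -14*t^3 + 5*t^2*w + 8*t*w^2 + w^3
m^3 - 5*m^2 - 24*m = m*(m - 8)*(m + 3)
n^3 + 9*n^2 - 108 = (n - 3)*(n + 6)^2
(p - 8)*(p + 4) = p^2 - 4*p - 32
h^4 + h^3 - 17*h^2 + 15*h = h*(h - 3)*(h - 1)*(h + 5)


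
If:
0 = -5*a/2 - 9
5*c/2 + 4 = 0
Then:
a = -18/5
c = -8/5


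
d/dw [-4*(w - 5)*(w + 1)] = 16 - 8*w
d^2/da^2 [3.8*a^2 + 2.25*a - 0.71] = 7.60000000000000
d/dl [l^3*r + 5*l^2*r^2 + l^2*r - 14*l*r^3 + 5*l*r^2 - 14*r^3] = r*(3*l^2 + 10*l*r + 2*l - 14*r^2 + 5*r)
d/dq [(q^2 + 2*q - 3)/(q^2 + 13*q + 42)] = (11*q^2 + 90*q + 123)/(q^4 + 26*q^3 + 253*q^2 + 1092*q + 1764)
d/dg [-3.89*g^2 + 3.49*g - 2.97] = 3.49 - 7.78*g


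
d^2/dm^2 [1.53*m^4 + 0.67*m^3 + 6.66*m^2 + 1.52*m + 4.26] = 18.36*m^2 + 4.02*m + 13.32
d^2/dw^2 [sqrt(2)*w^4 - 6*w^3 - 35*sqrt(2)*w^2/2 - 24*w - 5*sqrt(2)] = 12*sqrt(2)*w^2 - 36*w - 35*sqrt(2)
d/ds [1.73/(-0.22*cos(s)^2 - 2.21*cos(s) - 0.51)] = -(0.7612*cos(s) + 3.8233)*sin(s)/(0.22*cos(s)^2 + 2.21*cos(s) + 0.51)^2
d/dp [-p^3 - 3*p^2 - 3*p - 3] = -3*p^2 - 6*p - 3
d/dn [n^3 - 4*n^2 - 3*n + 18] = 3*n^2 - 8*n - 3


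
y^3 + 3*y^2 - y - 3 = (y - 1)*(y + 1)*(y + 3)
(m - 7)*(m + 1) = m^2 - 6*m - 7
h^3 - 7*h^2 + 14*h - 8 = (h - 4)*(h - 2)*(h - 1)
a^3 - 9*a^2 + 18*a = a*(a - 6)*(a - 3)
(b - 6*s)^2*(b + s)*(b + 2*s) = b^4 - 9*b^3*s + 2*b^2*s^2 + 84*b*s^3 + 72*s^4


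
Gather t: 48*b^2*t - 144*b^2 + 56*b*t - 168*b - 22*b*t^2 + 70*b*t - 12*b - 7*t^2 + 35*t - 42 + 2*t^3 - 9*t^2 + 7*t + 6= -144*b^2 - 180*b + 2*t^3 + t^2*(-22*b - 16) + t*(48*b^2 + 126*b + 42) - 36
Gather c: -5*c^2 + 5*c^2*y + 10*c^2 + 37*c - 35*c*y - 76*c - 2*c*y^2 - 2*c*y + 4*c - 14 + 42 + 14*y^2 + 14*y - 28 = c^2*(5*y + 5) + c*(-2*y^2 - 37*y - 35) + 14*y^2 + 14*y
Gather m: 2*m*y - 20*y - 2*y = 2*m*y - 22*y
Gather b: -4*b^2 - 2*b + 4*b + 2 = -4*b^2 + 2*b + 2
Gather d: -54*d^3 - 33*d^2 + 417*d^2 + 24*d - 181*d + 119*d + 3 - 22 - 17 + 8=-54*d^3 + 384*d^2 - 38*d - 28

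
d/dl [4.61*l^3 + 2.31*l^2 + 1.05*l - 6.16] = 13.83*l^2 + 4.62*l + 1.05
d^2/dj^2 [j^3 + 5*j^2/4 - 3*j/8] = 6*j + 5/2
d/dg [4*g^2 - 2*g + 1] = 8*g - 2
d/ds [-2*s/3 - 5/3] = -2/3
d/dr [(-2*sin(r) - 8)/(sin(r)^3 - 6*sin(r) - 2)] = 4*(sin(r)^3 + 6*sin(r)^2 - 11)*cos(r)/(sin(r)^3 - 6*sin(r) - 2)^2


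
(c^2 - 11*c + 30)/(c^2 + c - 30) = (c - 6)/(c + 6)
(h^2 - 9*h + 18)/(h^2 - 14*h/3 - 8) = 3*(h - 3)/(3*h + 4)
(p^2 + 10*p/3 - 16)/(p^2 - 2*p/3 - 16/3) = (p + 6)/(p + 2)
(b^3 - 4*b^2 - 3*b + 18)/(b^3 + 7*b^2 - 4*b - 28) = (b^2 - 6*b + 9)/(b^2 + 5*b - 14)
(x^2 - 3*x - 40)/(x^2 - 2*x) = (x^2 - 3*x - 40)/(x*(x - 2))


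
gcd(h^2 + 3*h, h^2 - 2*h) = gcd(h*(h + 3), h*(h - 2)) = h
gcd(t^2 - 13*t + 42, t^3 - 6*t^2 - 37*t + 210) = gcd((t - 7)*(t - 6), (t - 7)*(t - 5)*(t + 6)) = t - 7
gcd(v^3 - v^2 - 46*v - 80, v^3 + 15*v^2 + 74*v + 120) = v + 5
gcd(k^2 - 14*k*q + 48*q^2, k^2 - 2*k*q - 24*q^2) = -k + 6*q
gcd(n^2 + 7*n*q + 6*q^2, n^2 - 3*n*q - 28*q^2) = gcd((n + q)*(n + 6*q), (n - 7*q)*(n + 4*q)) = 1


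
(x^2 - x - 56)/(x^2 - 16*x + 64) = (x + 7)/(x - 8)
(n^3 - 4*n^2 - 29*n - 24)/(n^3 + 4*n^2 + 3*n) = (n - 8)/n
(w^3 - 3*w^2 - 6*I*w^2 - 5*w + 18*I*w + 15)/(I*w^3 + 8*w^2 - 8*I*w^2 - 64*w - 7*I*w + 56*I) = (-I*w^2 + w*(-5 + 3*I) + 15)/(w^2 - w*(8 + 7*I) + 56*I)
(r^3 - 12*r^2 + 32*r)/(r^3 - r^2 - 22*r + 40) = r*(r - 8)/(r^2 + 3*r - 10)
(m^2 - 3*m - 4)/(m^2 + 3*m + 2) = (m - 4)/(m + 2)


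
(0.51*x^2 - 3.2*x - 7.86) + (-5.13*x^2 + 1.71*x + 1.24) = -4.62*x^2 - 1.49*x - 6.62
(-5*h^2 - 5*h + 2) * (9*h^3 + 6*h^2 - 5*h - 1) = -45*h^5 - 75*h^4 + 13*h^3 + 42*h^2 - 5*h - 2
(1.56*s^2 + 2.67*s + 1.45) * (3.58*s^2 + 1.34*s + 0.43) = 5.5848*s^4 + 11.649*s^3 + 9.4396*s^2 + 3.0911*s + 0.6235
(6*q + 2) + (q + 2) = 7*q + 4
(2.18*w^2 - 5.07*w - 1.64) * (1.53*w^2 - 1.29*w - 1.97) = 3.3354*w^4 - 10.5693*w^3 - 0.2635*w^2 + 12.1035*w + 3.2308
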